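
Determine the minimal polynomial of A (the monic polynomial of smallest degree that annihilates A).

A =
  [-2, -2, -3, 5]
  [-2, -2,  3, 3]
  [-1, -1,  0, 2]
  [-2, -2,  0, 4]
x^3

The characteristic polynomial is χ_A(x) = x^4, so the eigenvalues are known. The minimal polynomial is
  m_A(x) = Π_λ (x − λ)^{k_λ}
where k_λ is the size of the *largest* Jordan block for λ (equivalently, the smallest k with (A − λI)^k v = 0 for every generalised eigenvector v of λ).

  λ = 0: largest Jordan block has size 3, contributing (x − 0)^3

So m_A(x) = x^3 = x^3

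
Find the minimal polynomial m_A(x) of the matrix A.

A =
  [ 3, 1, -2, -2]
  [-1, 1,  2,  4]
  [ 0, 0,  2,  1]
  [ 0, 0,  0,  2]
x^2 - 4*x + 4

The characteristic polynomial is χ_A(x) = (x - 2)^4, so the eigenvalues are known. The minimal polynomial is
  m_A(x) = Π_λ (x − λ)^{k_λ}
where k_λ is the size of the *largest* Jordan block for λ (equivalently, the smallest k with (A − λI)^k v = 0 for every generalised eigenvector v of λ).

  λ = 2: largest Jordan block has size 2, contributing (x − 2)^2

So m_A(x) = (x - 2)^2 = x^2 - 4*x + 4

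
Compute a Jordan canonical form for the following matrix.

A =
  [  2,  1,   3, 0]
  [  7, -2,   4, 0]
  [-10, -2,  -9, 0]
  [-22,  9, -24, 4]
J_3(-3) ⊕ J_1(4)

The characteristic polynomial is
  det(x·I − A) = x^4 + 5*x^3 - 9*x^2 - 81*x - 108 = (x - 4)*(x + 3)^3

Eigenvalues and multiplicities (the geometric multiplicity of λ is n − rank(A − λI), which equals the number of Jordan blocks for λ):
  λ = -3: algebraic multiplicity = 3, geometric multiplicity = 1
  λ = 4: algebraic multiplicity = 1, geometric multiplicity = 1

Determining the block sizes for each eigenvalue:
  λ = -3: one block (gm = 1), so the single block has size am = 3 → block sizes [3]
  λ = 4: one block (gm = 1), so the single block has size am = 1 → block sizes [1]

Assembling the blocks gives a Jordan form
J =
  [-3,  1,  0, 0]
  [ 0, -3,  1, 0]
  [ 0,  0, -3, 0]
  [ 0,  0,  0, 4]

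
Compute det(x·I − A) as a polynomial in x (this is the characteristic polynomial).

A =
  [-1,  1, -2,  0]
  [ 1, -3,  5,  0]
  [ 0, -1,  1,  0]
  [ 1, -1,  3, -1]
x^4 + 4*x^3 + 6*x^2 + 4*x + 1

Expanding det(x·I − A) (e.g. by cofactor expansion or by noting that A is similar to its Jordan form J, which has the same characteristic polynomial as A) gives
  χ_A(x) = x^4 + 4*x^3 + 6*x^2 + 4*x + 1
which factors as (x + 1)^4. The eigenvalues (with algebraic multiplicities) are λ = -1 with multiplicity 4.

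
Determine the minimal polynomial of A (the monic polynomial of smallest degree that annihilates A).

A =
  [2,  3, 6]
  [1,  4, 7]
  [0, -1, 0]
x^3 - 6*x^2 + 12*x - 8

The characteristic polynomial is χ_A(x) = (x - 2)^3, so the eigenvalues are known. The minimal polynomial is
  m_A(x) = Π_λ (x − λ)^{k_λ}
where k_λ is the size of the *largest* Jordan block for λ (equivalently, the smallest k with (A − λI)^k v = 0 for every generalised eigenvector v of λ).

  λ = 2: largest Jordan block has size 3, contributing (x − 2)^3

So m_A(x) = (x - 2)^3 = x^3 - 6*x^2 + 12*x - 8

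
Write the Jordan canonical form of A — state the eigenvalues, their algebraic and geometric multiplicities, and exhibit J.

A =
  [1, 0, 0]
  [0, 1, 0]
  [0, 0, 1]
J_1(1) ⊕ J_1(1) ⊕ J_1(1)

The characteristic polynomial is
  det(x·I − A) = x^3 - 3*x^2 + 3*x - 1 = (x - 1)^3

Eigenvalues and multiplicities (the geometric multiplicity of λ is n − rank(A − λI), which equals the number of Jordan blocks for λ):
  λ = 1: algebraic multiplicity = 3, geometric multiplicity = 3

Determining the block sizes for each eigenvalue:
  λ = 1: gm = am = 3, so every block has size 1 → block sizes [1, 1, 1]

Assembling the blocks gives a Jordan form
J =
  [1, 0, 0]
  [0, 1, 0]
  [0, 0, 1]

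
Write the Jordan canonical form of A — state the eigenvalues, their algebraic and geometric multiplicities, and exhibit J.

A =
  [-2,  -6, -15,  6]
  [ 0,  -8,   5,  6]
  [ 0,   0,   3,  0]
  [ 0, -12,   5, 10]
J_1(-2) ⊕ J_1(-2) ⊕ J_1(3) ⊕ J_1(4)

The characteristic polynomial is
  det(x·I − A) = x^4 - 3*x^3 - 12*x^2 + 20*x + 48 = (x - 4)*(x - 3)*(x + 2)^2

Eigenvalues and multiplicities (the geometric multiplicity of λ is n − rank(A − λI), which equals the number of Jordan blocks for λ):
  λ = -2: algebraic multiplicity = 2, geometric multiplicity = 2
  λ = 3: algebraic multiplicity = 1, geometric multiplicity = 1
  λ = 4: algebraic multiplicity = 1, geometric multiplicity = 1

Determining the block sizes for each eigenvalue:
  λ = -2: gm = am = 2, so every block has size 1 → block sizes [1, 1]
  λ = 3: one block (gm = 1), so the single block has size am = 1 → block sizes [1]
  λ = 4: one block (gm = 1), so the single block has size am = 1 → block sizes [1]

Assembling the blocks gives a Jordan form
J =
  [-2,  0, 0, 0]
  [ 0, -2, 0, 0]
  [ 0,  0, 3, 0]
  [ 0,  0, 0, 4]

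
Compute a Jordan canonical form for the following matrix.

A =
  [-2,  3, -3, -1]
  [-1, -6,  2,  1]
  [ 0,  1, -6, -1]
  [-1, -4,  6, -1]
J_3(-4) ⊕ J_1(-3)

The characteristic polynomial is
  det(x·I − A) = x^4 + 15*x^3 + 84*x^2 + 208*x + 192 = (x + 3)*(x + 4)^3

Eigenvalues and multiplicities (the geometric multiplicity of λ is n − rank(A − λI), which equals the number of Jordan blocks for λ):
  λ = -4: algebraic multiplicity = 3, geometric multiplicity = 1
  λ = -3: algebraic multiplicity = 1, geometric multiplicity = 1

Determining the block sizes for each eigenvalue:
  λ = -4: one block (gm = 1), so the single block has size am = 3 → block sizes [3]
  λ = -3: one block (gm = 1), so the single block has size am = 1 → block sizes [1]

Assembling the blocks gives a Jordan form
J =
  [-4,  1,  0,  0]
  [ 0, -4,  1,  0]
  [ 0,  0, -4,  0]
  [ 0,  0,  0, -3]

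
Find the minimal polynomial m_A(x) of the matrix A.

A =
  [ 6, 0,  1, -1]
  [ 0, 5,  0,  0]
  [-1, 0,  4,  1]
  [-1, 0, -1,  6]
x^2 - 11*x + 30

The characteristic polynomial is χ_A(x) = (x - 6)*(x - 5)^3, so the eigenvalues are known. The minimal polynomial is
  m_A(x) = Π_λ (x − λ)^{k_λ}
where k_λ is the size of the *largest* Jordan block for λ (equivalently, the smallest k with (A − λI)^k v = 0 for every generalised eigenvector v of λ).

  λ = 5: largest Jordan block has size 1, contributing (x − 5)
  λ = 6: largest Jordan block has size 1, contributing (x − 6)

So m_A(x) = (x - 6)*(x - 5) = x^2 - 11*x + 30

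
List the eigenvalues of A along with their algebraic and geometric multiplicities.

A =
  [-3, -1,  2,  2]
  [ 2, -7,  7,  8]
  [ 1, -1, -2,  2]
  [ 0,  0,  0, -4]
λ = -4: alg = 4, geom = 2

Step 1 — factor the characteristic polynomial to read off the algebraic multiplicities:
  χ_A(x) = (x + 4)^4

Step 2 — compute geometric multiplicities via the rank-nullity identity g(λ) = n − rank(A − λI):
  rank(A − (-4)·I) = 2, so dim ker(A − (-4)·I) = n − 2 = 2

Summary:
  λ = -4: algebraic multiplicity = 4, geometric multiplicity = 2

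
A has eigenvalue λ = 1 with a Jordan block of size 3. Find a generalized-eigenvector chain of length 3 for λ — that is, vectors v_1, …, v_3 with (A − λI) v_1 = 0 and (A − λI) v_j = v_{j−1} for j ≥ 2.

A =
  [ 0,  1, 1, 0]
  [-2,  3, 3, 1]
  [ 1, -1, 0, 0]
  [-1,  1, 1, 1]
A Jordan chain for λ = 1 of length 3:
v_1 = (1, 2, -1, 1)ᵀ
v_2 = (1, 3, -1, 1)ᵀ
v_3 = (0, 0, 1, 0)ᵀ

Let N = A − (1)·I. We want v_3 with N^3 v_3 = 0 but N^2 v_3 ≠ 0; then v_{j-1} := N · v_j for j = 3, …, 2.

Pick v_3 = (0, 0, 1, 0)ᵀ.
Then v_2 = N · v_3 = (1, 3, -1, 1)ᵀ.
Then v_1 = N · v_2 = (1, 2, -1, 1)ᵀ.

Sanity check: (A − (1)·I) v_1 = (0, 0, 0, 0)ᵀ = 0. ✓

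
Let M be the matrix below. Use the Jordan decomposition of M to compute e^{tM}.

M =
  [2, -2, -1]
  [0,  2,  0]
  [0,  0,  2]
e^{tM} =
  [exp(2*t), -2*t*exp(2*t), -t*exp(2*t)]
  [0, exp(2*t), 0]
  [0, 0, exp(2*t)]

Strategy: write M = P · J · P⁻¹ where J is a Jordan canonical form, so e^{tM} = P · e^{tJ} · P⁻¹, and e^{tJ} can be computed block-by-block.

M has Jordan form
J =
  [2, 1, 0]
  [0, 2, 0]
  [0, 0, 2]
(up to reordering of blocks).

Per-block formulas:
  For a 2×2 Jordan block J_2(2): exp(t · J_2(2)) = e^(2t)·(I + t·N), where N is the 2×2 nilpotent shift.
  For a 1×1 block at λ = 2: exp(t · [2]) = [e^(2t)].

After assembling e^{tJ} and conjugating by P, we get:

e^{tM} =
  [exp(2*t), -2*t*exp(2*t), -t*exp(2*t)]
  [0, exp(2*t), 0]
  [0, 0, exp(2*t)]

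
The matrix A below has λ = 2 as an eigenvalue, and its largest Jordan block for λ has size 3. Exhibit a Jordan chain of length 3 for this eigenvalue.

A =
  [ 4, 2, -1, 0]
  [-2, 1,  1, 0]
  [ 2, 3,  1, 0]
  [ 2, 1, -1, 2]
A Jordan chain for λ = 2 of length 3:
v_1 = (-2, 0, -4, 0)ᵀ
v_2 = (2, -2, 2, 2)ᵀ
v_3 = (1, 0, 0, 0)ᵀ

Let N = A − (2)·I. We want v_3 with N^3 v_3 = 0 but N^2 v_3 ≠ 0; then v_{j-1} := N · v_j for j = 3, …, 2.

Pick v_3 = (1, 0, 0, 0)ᵀ.
Then v_2 = N · v_3 = (2, -2, 2, 2)ᵀ.
Then v_1 = N · v_2 = (-2, 0, -4, 0)ᵀ.

Sanity check: (A − (2)·I) v_1 = (0, 0, 0, 0)ᵀ = 0. ✓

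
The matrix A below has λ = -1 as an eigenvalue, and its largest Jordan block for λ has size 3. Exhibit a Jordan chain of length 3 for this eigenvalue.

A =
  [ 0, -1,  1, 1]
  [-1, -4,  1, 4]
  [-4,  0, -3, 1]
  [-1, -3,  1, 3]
A Jordan chain for λ = -1 of length 3:
v_1 = (-3, -6, 3, -6)ᵀ
v_2 = (1, -1, -4, -1)ᵀ
v_3 = (1, 0, 0, 0)ᵀ

Let N = A − (-1)·I. We want v_3 with N^3 v_3 = 0 but N^2 v_3 ≠ 0; then v_{j-1} := N · v_j for j = 3, …, 2.

Pick v_3 = (1, 0, 0, 0)ᵀ.
Then v_2 = N · v_3 = (1, -1, -4, -1)ᵀ.
Then v_1 = N · v_2 = (-3, -6, 3, -6)ᵀ.

Sanity check: (A − (-1)·I) v_1 = (0, 0, 0, 0)ᵀ = 0. ✓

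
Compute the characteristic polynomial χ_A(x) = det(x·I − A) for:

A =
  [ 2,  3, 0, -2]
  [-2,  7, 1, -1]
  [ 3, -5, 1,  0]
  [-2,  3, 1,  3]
x^4 - 13*x^3 + 63*x^2 - 135*x + 108

Expanding det(x·I − A) (e.g. by cofactor expansion or by noting that A is similar to its Jordan form J, which has the same characteristic polynomial as A) gives
  χ_A(x) = x^4 - 13*x^3 + 63*x^2 - 135*x + 108
which factors as (x - 4)*(x - 3)^3. The eigenvalues (with algebraic multiplicities) are λ = 3 with multiplicity 3, λ = 4 with multiplicity 1.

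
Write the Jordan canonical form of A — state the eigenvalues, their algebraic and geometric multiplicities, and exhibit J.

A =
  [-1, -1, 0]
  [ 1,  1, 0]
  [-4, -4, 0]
J_2(0) ⊕ J_1(0)

The characteristic polynomial is
  det(x·I − A) = x^3

Eigenvalues and multiplicities (the geometric multiplicity of λ is n − rank(A − λI), which equals the number of Jordan blocks for λ):
  λ = 0: algebraic multiplicity = 3, geometric multiplicity = 2

Determining the block sizes for each eigenvalue:
  λ = 0: 2 blocks summing to 3 forces exactly one block of size 2 and the rest size 1 → block sizes [2, 1]

Assembling the blocks gives a Jordan form
J =
  [0, 1, 0]
  [0, 0, 0]
  [0, 0, 0]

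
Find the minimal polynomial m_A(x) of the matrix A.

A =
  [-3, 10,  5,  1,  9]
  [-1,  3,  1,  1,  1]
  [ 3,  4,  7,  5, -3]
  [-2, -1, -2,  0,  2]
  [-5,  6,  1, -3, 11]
x^4 - 12*x^3 + 48*x^2 - 80*x + 48

The characteristic polynomial is χ_A(x) = (x - 6)^2*(x - 2)^3, so the eigenvalues are known. The minimal polynomial is
  m_A(x) = Π_λ (x − λ)^{k_λ}
where k_λ is the size of the *largest* Jordan block for λ (equivalently, the smallest k with (A − λI)^k v = 0 for every generalised eigenvector v of λ).

  λ = 2: largest Jordan block has size 3, contributing (x − 2)^3
  λ = 6: largest Jordan block has size 1, contributing (x − 6)

So m_A(x) = (x - 6)*(x - 2)^3 = x^4 - 12*x^3 + 48*x^2 - 80*x + 48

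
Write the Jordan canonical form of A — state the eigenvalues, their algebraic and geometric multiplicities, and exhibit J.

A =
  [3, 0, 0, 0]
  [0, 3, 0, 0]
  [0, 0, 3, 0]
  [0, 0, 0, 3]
J_1(3) ⊕ J_1(3) ⊕ J_1(3) ⊕ J_1(3)

The characteristic polynomial is
  det(x·I − A) = x^4 - 12*x^3 + 54*x^2 - 108*x + 81 = (x - 3)^4

Eigenvalues and multiplicities (the geometric multiplicity of λ is n − rank(A − λI), which equals the number of Jordan blocks for λ):
  λ = 3: algebraic multiplicity = 4, geometric multiplicity = 4

Determining the block sizes for each eigenvalue:
  λ = 3: gm = am = 4, so every block has size 1 → block sizes [1, 1, 1, 1]

Assembling the blocks gives a Jordan form
J =
  [3, 0, 0, 0]
  [0, 3, 0, 0]
  [0, 0, 3, 0]
  [0, 0, 0, 3]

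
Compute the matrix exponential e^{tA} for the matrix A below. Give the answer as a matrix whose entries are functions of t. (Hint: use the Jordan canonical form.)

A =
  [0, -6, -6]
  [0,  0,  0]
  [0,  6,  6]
e^{tA} =
  [1, 1 - exp(6*t), 1 - exp(6*t)]
  [0, 1, 0]
  [0, exp(6*t) - 1, exp(6*t)]

Strategy: write A = P · J · P⁻¹ where J is a Jordan canonical form, so e^{tA} = P · e^{tJ} · P⁻¹, and e^{tJ} can be computed block-by-block.

A has Jordan form
J =
  [0, 0, 0]
  [0, 0, 0]
  [0, 0, 6]
(up to reordering of blocks).

Per-block formulas:
  For a 1×1 block at λ = 0: exp(t · [0]) = [e^(0t)].
  For a 1×1 block at λ = 6: exp(t · [6]) = [e^(6t)].

After assembling e^{tJ} and conjugating by P, we get:

e^{tA} =
  [1, 1 - exp(6*t), 1 - exp(6*t)]
  [0, 1, 0]
  [0, exp(6*t) - 1, exp(6*t)]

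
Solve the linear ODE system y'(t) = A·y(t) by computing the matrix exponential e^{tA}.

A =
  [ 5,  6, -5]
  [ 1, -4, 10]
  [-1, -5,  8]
e^{tA} =
  [15*t^2*exp(3*t)/2 + 2*t*exp(3*t) + exp(3*t), -5*t^2*exp(3*t)/2 + 6*t*exp(3*t), 25*t^2*exp(3*t)/2 - 5*t*exp(3*t)]
  [-15*t^2*exp(3*t)/2 + t*exp(3*t), 5*t^2*exp(3*t)/2 - 7*t*exp(3*t) + exp(3*t), -25*t^2*exp(3*t)/2 + 10*t*exp(3*t)]
  [-6*t^2*exp(3*t) - t*exp(3*t), 2*t^2*exp(3*t) - 5*t*exp(3*t), -10*t^2*exp(3*t) + 5*t*exp(3*t) + exp(3*t)]

Strategy: write A = P · J · P⁻¹ where J is a Jordan canonical form, so e^{tA} = P · e^{tJ} · P⁻¹, and e^{tJ} can be computed block-by-block.

A has Jordan form
J =
  [3, 1, 0]
  [0, 3, 1]
  [0, 0, 3]
(up to reordering of blocks).

Per-block formulas:
  For a 3×3 Jordan block J_3(3): exp(t · J_3(3)) = e^(3t)·(I + t·N + (t^2/2)·N^2), where N is the 3×3 nilpotent shift.

After assembling e^{tJ} and conjugating by P, we get:

e^{tA} =
  [15*t^2*exp(3*t)/2 + 2*t*exp(3*t) + exp(3*t), -5*t^2*exp(3*t)/2 + 6*t*exp(3*t), 25*t^2*exp(3*t)/2 - 5*t*exp(3*t)]
  [-15*t^2*exp(3*t)/2 + t*exp(3*t), 5*t^2*exp(3*t)/2 - 7*t*exp(3*t) + exp(3*t), -25*t^2*exp(3*t)/2 + 10*t*exp(3*t)]
  [-6*t^2*exp(3*t) - t*exp(3*t), 2*t^2*exp(3*t) - 5*t*exp(3*t), -10*t^2*exp(3*t) + 5*t*exp(3*t) + exp(3*t)]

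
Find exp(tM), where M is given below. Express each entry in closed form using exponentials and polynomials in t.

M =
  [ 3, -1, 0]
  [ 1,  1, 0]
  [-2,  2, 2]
e^{tM} =
  [t*exp(2*t) + exp(2*t), -t*exp(2*t), 0]
  [t*exp(2*t), -t*exp(2*t) + exp(2*t), 0]
  [-2*t*exp(2*t), 2*t*exp(2*t), exp(2*t)]

Strategy: write M = P · J · P⁻¹ where J is a Jordan canonical form, so e^{tM} = P · e^{tJ} · P⁻¹, and e^{tJ} can be computed block-by-block.

M has Jordan form
J =
  [2, 1, 0]
  [0, 2, 0]
  [0, 0, 2]
(up to reordering of blocks).

Per-block formulas:
  For a 1×1 block at λ = 2: exp(t · [2]) = [e^(2t)].
  For a 2×2 Jordan block J_2(2): exp(t · J_2(2)) = e^(2t)·(I + t·N), where N is the 2×2 nilpotent shift.

After assembling e^{tJ} and conjugating by P, we get:

e^{tM} =
  [t*exp(2*t) + exp(2*t), -t*exp(2*t), 0]
  [t*exp(2*t), -t*exp(2*t) + exp(2*t), 0]
  [-2*t*exp(2*t), 2*t*exp(2*t), exp(2*t)]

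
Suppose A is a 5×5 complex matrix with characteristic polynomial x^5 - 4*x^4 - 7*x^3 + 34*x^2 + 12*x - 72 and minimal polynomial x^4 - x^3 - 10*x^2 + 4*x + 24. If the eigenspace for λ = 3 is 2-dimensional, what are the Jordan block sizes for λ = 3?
Block sizes for λ = 3: [1, 1]

Step 1 — from the characteristic polynomial, algebraic multiplicity of λ = 3 is 2. From dim ker(A − (3)·I) = 2, there are exactly 2 Jordan blocks for λ = 3.
Step 2 — from the minimal polynomial, the factor (x − 3) tells us the largest block for λ = 3 has size 1.
Step 3 — with total size 2, 2 blocks, and largest block 1, the block sizes (in nonincreasing order) are [1, 1].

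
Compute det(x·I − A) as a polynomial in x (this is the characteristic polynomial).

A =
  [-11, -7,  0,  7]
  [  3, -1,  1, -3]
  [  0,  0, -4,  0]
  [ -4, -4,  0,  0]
x^4 + 16*x^3 + 96*x^2 + 256*x + 256

Expanding det(x·I − A) (e.g. by cofactor expansion or by noting that A is similar to its Jordan form J, which has the same characteristic polynomial as A) gives
  χ_A(x) = x^4 + 16*x^3 + 96*x^2 + 256*x + 256
which factors as (x + 4)^4. The eigenvalues (with algebraic multiplicities) are λ = -4 with multiplicity 4.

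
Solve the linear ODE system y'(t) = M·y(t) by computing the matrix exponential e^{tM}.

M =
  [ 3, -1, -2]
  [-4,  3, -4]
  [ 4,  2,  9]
e^{tM} =
  [-2*t*exp(5*t) + exp(5*t), -t*exp(5*t), -2*t*exp(5*t)]
  [-4*t*exp(5*t), -2*t*exp(5*t) + exp(5*t), -4*t*exp(5*t)]
  [4*t*exp(5*t), 2*t*exp(5*t), 4*t*exp(5*t) + exp(5*t)]

Strategy: write M = P · J · P⁻¹ where J is a Jordan canonical form, so e^{tM} = P · e^{tJ} · P⁻¹, and e^{tJ} can be computed block-by-block.

M has Jordan form
J =
  [5, 1, 0]
  [0, 5, 0]
  [0, 0, 5]
(up to reordering of blocks).

Per-block formulas:
  For a 2×2 Jordan block J_2(5): exp(t · J_2(5)) = e^(5t)·(I + t·N), where N is the 2×2 nilpotent shift.
  For a 1×1 block at λ = 5: exp(t · [5]) = [e^(5t)].

After assembling e^{tJ} and conjugating by P, we get:

e^{tM} =
  [-2*t*exp(5*t) + exp(5*t), -t*exp(5*t), -2*t*exp(5*t)]
  [-4*t*exp(5*t), -2*t*exp(5*t) + exp(5*t), -4*t*exp(5*t)]
  [4*t*exp(5*t), 2*t*exp(5*t), 4*t*exp(5*t) + exp(5*t)]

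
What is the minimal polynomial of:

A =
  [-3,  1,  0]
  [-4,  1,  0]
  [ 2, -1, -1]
x^2 + 2*x + 1

The characteristic polynomial is χ_A(x) = (x + 1)^3, so the eigenvalues are known. The minimal polynomial is
  m_A(x) = Π_λ (x − λ)^{k_λ}
where k_λ is the size of the *largest* Jordan block for λ (equivalently, the smallest k with (A − λI)^k v = 0 for every generalised eigenvector v of λ).

  λ = -1: largest Jordan block has size 2, contributing (x + 1)^2

So m_A(x) = (x + 1)^2 = x^2 + 2*x + 1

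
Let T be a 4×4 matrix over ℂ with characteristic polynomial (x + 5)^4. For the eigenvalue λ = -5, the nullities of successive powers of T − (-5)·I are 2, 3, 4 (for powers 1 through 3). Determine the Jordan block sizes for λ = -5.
Block sizes for λ = -5: [3, 1]

From the dimensions of kernels of powers, the number of Jordan blocks of size at least j is d_j − d_{j−1} where d_j = dim ker(N^j) (with d_0 = 0). Computing the differences gives [2, 1, 1].
The number of blocks of size exactly k is (#blocks of size ≥ k) − (#blocks of size ≥ k + 1), so the partition is: 1 block(s) of size 1, 1 block(s) of size 3.
In nonincreasing order the block sizes are [3, 1].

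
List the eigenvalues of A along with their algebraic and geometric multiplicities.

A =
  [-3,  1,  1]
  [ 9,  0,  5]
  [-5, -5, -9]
λ = -4: alg = 3, geom = 1

Step 1 — factor the characteristic polynomial to read off the algebraic multiplicities:
  χ_A(x) = (x + 4)^3

Step 2 — compute geometric multiplicities via the rank-nullity identity g(λ) = n − rank(A − λI):
  rank(A − (-4)·I) = 2, so dim ker(A − (-4)·I) = n − 2 = 1

Summary:
  λ = -4: algebraic multiplicity = 3, geometric multiplicity = 1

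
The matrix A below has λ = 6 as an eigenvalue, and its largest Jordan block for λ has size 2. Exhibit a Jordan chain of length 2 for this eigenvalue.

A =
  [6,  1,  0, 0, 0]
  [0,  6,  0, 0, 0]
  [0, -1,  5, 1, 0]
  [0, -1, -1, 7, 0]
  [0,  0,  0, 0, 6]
A Jordan chain for λ = 6 of length 2:
v_1 = (1, 0, -1, -1, 0)ᵀ
v_2 = (0, 1, 0, 0, 0)ᵀ

Let N = A − (6)·I. We want v_2 with N^2 v_2 = 0 but N^1 v_2 ≠ 0; then v_{j-1} := N · v_j for j = 2, …, 2.

Pick v_2 = (0, 1, 0, 0, 0)ᵀ.
Then v_1 = N · v_2 = (1, 0, -1, -1, 0)ᵀ.

Sanity check: (A − (6)·I) v_1 = (0, 0, 0, 0, 0)ᵀ = 0. ✓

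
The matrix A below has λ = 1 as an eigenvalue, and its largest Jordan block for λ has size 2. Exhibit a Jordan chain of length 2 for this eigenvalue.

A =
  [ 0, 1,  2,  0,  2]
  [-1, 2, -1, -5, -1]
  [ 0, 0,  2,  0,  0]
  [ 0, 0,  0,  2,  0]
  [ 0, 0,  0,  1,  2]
A Jordan chain for λ = 1 of length 2:
v_1 = (-1, -1, 0, 0, 0)ᵀ
v_2 = (1, 0, 0, 0, 0)ᵀ

Let N = A − (1)·I. We want v_2 with N^2 v_2 = 0 but N^1 v_2 ≠ 0; then v_{j-1} := N · v_j for j = 2, …, 2.

Pick v_2 = (1, 0, 0, 0, 0)ᵀ.
Then v_1 = N · v_2 = (-1, -1, 0, 0, 0)ᵀ.

Sanity check: (A − (1)·I) v_1 = (0, 0, 0, 0, 0)ᵀ = 0. ✓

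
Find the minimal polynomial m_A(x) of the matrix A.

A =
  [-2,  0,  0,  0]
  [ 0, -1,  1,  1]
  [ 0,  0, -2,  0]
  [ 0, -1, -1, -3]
x^2 + 4*x + 4

The characteristic polynomial is χ_A(x) = (x + 2)^4, so the eigenvalues are known. The minimal polynomial is
  m_A(x) = Π_λ (x − λ)^{k_λ}
where k_λ is the size of the *largest* Jordan block for λ (equivalently, the smallest k with (A − λI)^k v = 0 for every generalised eigenvector v of λ).

  λ = -2: largest Jordan block has size 2, contributing (x + 2)^2

So m_A(x) = (x + 2)^2 = x^2 + 4*x + 4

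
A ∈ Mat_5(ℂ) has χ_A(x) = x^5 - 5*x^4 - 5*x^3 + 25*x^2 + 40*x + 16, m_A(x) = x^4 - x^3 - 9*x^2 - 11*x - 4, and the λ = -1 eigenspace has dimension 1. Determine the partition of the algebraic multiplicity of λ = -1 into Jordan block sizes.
Block sizes for λ = -1: [3]

Step 1 — from the characteristic polynomial, algebraic multiplicity of λ = -1 is 3. From dim ker(A − (-1)·I) = 1, there are exactly 1 Jordan blocks for λ = -1.
Step 2 — from the minimal polynomial, the factor (x + 1)^3 tells us the largest block for λ = -1 has size 3.
Step 3 — with total size 3, 1 blocks, and largest block 3, the block sizes (in nonincreasing order) are [3].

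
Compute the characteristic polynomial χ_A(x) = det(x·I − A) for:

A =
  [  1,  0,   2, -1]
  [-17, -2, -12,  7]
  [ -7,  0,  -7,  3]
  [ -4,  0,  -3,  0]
x^4 + 8*x^3 + 24*x^2 + 32*x + 16

Expanding det(x·I − A) (e.g. by cofactor expansion or by noting that A is similar to its Jordan form J, which has the same characteristic polynomial as A) gives
  χ_A(x) = x^4 + 8*x^3 + 24*x^2 + 32*x + 16
which factors as (x + 2)^4. The eigenvalues (with algebraic multiplicities) are λ = -2 with multiplicity 4.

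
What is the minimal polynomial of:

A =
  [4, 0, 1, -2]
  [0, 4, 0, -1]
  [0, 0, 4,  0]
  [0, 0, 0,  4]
x^2 - 8*x + 16

The characteristic polynomial is χ_A(x) = (x - 4)^4, so the eigenvalues are known. The minimal polynomial is
  m_A(x) = Π_λ (x − λ)^{k_λ}
where k_λ is the size of the *largest* Jordan block for λ (equivalently, the smallest k with (A − λI)^k v = 0 for every generalised eigenvector v of λ).

  λ = 4: largest Jordan block has size 2, contributing (x − 4)^2

So m_A(x) = (x - 4)^2 = x^2 - 8*x + 16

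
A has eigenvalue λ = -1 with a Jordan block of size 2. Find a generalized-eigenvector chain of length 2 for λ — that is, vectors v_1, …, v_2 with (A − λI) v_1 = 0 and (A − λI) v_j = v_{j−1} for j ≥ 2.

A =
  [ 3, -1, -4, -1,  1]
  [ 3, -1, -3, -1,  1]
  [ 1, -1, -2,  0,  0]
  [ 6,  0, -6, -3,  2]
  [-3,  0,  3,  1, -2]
A Jordan chain for λ = -1 of length 2:
v_1 = (4, 3, 1, 6, -3)ᵀ
v_2 = (1, 0, 0, 0, 0)ᵀ

Let N = A − (-1)·I. We want v_2 with N^2 v_2 = 0 but N^1 v_2 ≠ 0; then v_{j-1} := N · v_j for j = 2, …, 2.

Pick v_2 = (1, 0, 0, 0, 0)ᵀ.
Then v_1 = N · v_2 = (4, 3, 1, 6, -3)ᵀ.

Sanity check: (A − (-1)·I) v_1 = (0, 0, 0, 0, 0)ᵀ = 0. ✓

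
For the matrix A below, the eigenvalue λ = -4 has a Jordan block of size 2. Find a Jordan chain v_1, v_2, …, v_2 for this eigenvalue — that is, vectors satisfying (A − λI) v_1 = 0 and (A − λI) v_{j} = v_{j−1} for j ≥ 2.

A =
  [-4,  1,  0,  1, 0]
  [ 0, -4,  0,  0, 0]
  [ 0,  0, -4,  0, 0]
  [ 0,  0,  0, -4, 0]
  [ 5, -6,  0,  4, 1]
A Jordan chain for λ = -4 of length 2:
v_1 = (1, 0, 0, 0, -1)ᵀ
v_2 = (1, 1, 0, 0, 0)ᵀ

Let N = A − (-4)·I. We want v_2 with N^2 v_2 = 0 but N^1 v_2 ≠ 0; then v_{j-1} := N · v_j for j = 2, …, 2.

Pick v_2 = (1, 1, 0, 0, 0)ᵀ.
Then v_1 = N · v_2 = (1, 0, 0, 0, -1)ᵀ.

Sanity check: (A − (-4)·I) v_1 = (0, 0, 0, 0, 0)ᵀ = 0. ✓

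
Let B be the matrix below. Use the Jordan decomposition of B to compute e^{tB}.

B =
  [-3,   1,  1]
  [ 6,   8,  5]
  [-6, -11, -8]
e^{tB} =
  [exp(-3*t), t*exp(-3*t), t*exp(-3*t)]
  [exp(3*t) - exp(-3*t), -t*exp(-3*t) + 2*exp(3*t) - exp(-3*t), -t*exp(-3*t) + exp(3*t) - exp(-3*t)]
  [-exp(3*t) + exp(-3*t), t*exp(-3*t) - 2*exp(3*t) + 2*exp(-3*t), t*exp(-3*t) - exp(3*t) + 2*exp(-3*t)]

Strategy: write B = P · J · P⁻¹ where J is a Jordan canonical form, so e^{tB} = P · e^{tJ} · P⁻¹, and e^{tJ} can be computed block-by-block.

B has Jordan form
J =
  [-3,  1, 0]
  [ 0, -3, 0]
  [ 0,  0, 3]
(up to reordering of blocks).

Per-block formulas:
  For a 2×2 Jordan block J_2(-3): exp(t · J_2(-3)) = e^(-3t)·(I + t·N), where N is the 2×2 nilpotent shift.
  For a 1×1 block at λ = 3: exp(t · [3]) = [e^(3t)].

After assembling e^{tJ} and conjugating by P, we get:

e^{tB} =
  [exp(-3*t), t*exp(-3*t), t*exp(-3*t)]
  [exp(3*t) - exp(-3*t), -t*exp(-3*t) + 2*exp(3*t) - exp(-3*t), -t*exp(-3*t) + exp(3*t) - exp(-3*t)]
  [-exp(3*t) + exp(-3*t), t*exp(-3*t) - 2*exp(3*t) + 2*exp(-3*t), t*exp(-3*t) - exp(3*t) + 2*exp(-3*t)]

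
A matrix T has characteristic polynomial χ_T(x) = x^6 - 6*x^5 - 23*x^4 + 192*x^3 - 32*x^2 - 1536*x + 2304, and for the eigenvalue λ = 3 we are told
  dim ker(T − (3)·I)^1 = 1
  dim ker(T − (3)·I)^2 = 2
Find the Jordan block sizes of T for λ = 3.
Block sizes for λ = 3: [2]

From the dimensions of kernels of powers, the number of Jordan blocks of size at least j is d_j − d_{j−1} where d_j = dim ker(N^j) (with d_0 = 0). Computing the differences gives [1, 1].
The number of blocks of size exactly k is (#blocks of size ≥ k) − (#blocks of size ≥ k + 1), so the partition is: 1 block(s) of size 2.
In nonincreasing order the block sizes are [2].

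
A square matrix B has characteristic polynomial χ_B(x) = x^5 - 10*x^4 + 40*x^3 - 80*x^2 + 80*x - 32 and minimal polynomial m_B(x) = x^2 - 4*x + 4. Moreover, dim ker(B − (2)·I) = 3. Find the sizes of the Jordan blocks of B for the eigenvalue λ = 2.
Block sizes for λ = 2: [2, 2, 1]

Step 1 — from the characteristic polynomial, algebraic multiplicity of λ = 2 is 5. From dim ker(B − (2)·I) = 3, there are exactly 3 Jordan blocks for λ = 2.
Step 2 — from the minimal polynomial, the factor (x − 2)^2 tells us the largest block for λ = 2 has size 2.
Step 3 — with total size 5, 3 blocks, and largest block 2, the block sizes (in nonincreasing order) are [2, 2, 1].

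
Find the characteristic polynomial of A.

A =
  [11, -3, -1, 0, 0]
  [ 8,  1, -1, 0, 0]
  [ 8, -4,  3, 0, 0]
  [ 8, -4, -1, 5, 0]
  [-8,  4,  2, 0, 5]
x^5 - 25*x^4 + 250*x^3 - 1250*x^2 + 3125*x - 3125

Expanding det(x·I − A) (e.g. by cofactor expansion or by noting that A is similar to its Jordan form J, which has the same characteristic polynomial as A) gives
  χ_A(x) = x^5 - 25*x^4 + 250*x^3 - 1250*x^2 + 3125*x - 3125
which factors as (x - 5)^5. The eigenvalues (with algebraic multiplicities) are λ = 5 with multiplicity 5.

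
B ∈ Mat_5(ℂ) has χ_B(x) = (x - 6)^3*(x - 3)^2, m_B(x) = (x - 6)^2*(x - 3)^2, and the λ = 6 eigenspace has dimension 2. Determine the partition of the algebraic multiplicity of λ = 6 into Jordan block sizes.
Block sizes for λ = 6: [2, 1]

Step 1 — from the characteristic polynomial, algebraic multiplicity of λ = 6 is 3. From dim ker(B − (6)·I) = 2, there are exactly 2 Jordan blocks for λ = 6.
Step 2 — from the minimal polynomial, the factor (x − 6)^2 tells us the largest block for λ = 6 has size 2.
Step 3 — with total size 3, 2 blocks, and largest block 2, the block sizes (in nonincreasing order) are [2, 1].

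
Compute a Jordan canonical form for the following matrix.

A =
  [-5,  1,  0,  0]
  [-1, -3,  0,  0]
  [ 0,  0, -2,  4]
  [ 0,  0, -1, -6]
J_2(-4) ⊕ J_2(-4)

The characteristic polynomial is
  det(x·I − A) = x^4 + 16*x^3 + 96*x^2 + 256*x + 256 = (x + 4)^4

Eigenvalues and multiplicities (the geometric multiplicity of λ is n − rank(A − λI), which equals the number of Jordan blocks for λ):
  λ = -4: algebraic multiplicity = 4, geometric multiplicity = 2

Determining the block sizes for each eigenvalue:
  λ = -4: with am = 4 and gm = 2, the partition is not yet determined (e.g. several partitions of 4 into 2 parts exist). Let N = A − (-4)·I. Computing rank(N^1) = 2, rank(N^2) = 0; the number of blocks of size ≥ j is rank(N^{j−1}) − rank(N^j), giving [2, 2]. So we have 2 block(s) of size 2 → block sizes [2, 2]

Assembling the blocks gives a Jordan form
J =
  [-4,  1,  0,  0]
  [ 0, -4,  0,  0]
  [ 0,  0, -4,  1]
  [ 0,  0,  0, -4]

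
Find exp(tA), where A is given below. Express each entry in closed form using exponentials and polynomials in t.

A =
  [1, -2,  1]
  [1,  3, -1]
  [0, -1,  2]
e^{tA} =
  [-t^2*exp(2*t)/2 - t*exp(2*t) + exp(2*t), -t^2*exp(2*t)/2 - 2*t*exp(2*t), t^2*exp(2*t)/2 + t*exp(2*t)]
  [t*exp(2*t), t*exp(2*t) + exp(2*t), -t*exp(2*t)]
  [-t^2*exp(2*t)/2, -t^2*exp(2*t)/2 - t*exp(2*t), t^2*exp(2*t)/2 + exp(2*t)]

Strategy: write A = P · J · P⁻¹ where J is a Jordan canonical form, so e^{tA} = P · e^{tJ} · P⁻¹, and e^{tJ} can be computed block-by-block.

A has Jordan form
J =
  [2, 1, 0]
  [0, 2, 1]
  [0, 0, 2]
(up to reordering of blocks).

Per-block formulas:
  For a 3×3 Jordan block J_3(2): exp(t · J_3(2)) = e^(2t)·(I + t·N + (t^2/2)·N^2), where N is the 3×3 nilpotent shift.

After assembling e^{tJ} and conjugating by P, we get:

e^{tA} =
  [-t^2*exp(2*t)/2 - t*exp(2*t) + exp(2*t), -t^2*exp(2*t)/2 - 2*t*exp(2*t), t^2*exp(2*t)/2 + t*exp(2*t)]
  [t*exp(2*t), t*exp(2*t) + exp(2*t), -t*exp(2*t)]
  [-t^2*exp(2*t)/2, -t^2*exp(2*t)/2 - t*exp(2*t), t^2*exp(2*t)/2 + exp(2*t)]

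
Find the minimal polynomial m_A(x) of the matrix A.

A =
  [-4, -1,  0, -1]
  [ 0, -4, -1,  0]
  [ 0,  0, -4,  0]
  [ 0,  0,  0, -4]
x^3 + 12*x^2 + 48*x + 64

The characteristic polynomial is χ_A(x) = (x + 4)^4, so the eigenvalues are known. The minimal polynomial is
  m_A(x) = Π_λ (x − λ)^{k_λ}
where k_λ is the size of the *largest* Jordan block for λ (equivalently, the smallest k with (A − λI)^k v = 0 for every generalised eigenvector v of λ).

  λ = -4: largest Jordan block has size 3, contributing (x + 4)^3

So m_A(x) = (x + 4)^3 = x^3 + 12*x^2 + 48*x + 64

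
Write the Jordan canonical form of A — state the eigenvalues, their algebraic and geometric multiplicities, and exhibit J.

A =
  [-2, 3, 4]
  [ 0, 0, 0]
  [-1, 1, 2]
J_3(0)

The characteristic polynomial is
  det(x·I − A) = x^3

Eigenvalues and multiplicities (the geometric multiplicity of λ is n − rank(A − λI), which equals the number of Jordan blocks for λ):
  λ = 0: algebraic multiplicity = 3, geometric multiplicity = 1

Determining the block sizes for each eigenvalue:
  λ = 0: one block (gm = 1), so the single block has size am = 3 → block sizes [3]

Assembling the blocks gives a Jordan form
J =
  [0, 1, 0]
  [0, 0, 1]
  [0, 0, 0]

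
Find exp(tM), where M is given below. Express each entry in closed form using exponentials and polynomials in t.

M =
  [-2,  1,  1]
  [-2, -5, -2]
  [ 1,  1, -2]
e^{tM} =
  [t*exp(-3*t) + exp(-3*t), t*exp(-3*t), t*exp(-3*t)]
  [-2*t*exp(-3*t), -2*t*exp(-3*t) + exp(-3*t), -2*t*exp(-3*t)]
  [t*exp(-3*t), t*exp(-3*t), t*exp(-3*t) + exp(-3*t)]

Strategy: write M = P · J · P⁻¹ where J is a Jordan canonical form, so e^{tM} = P · e^{tJ} · P⁻¹, and e^{tJ} can be computed block-by-block.

M has Jordan form
J =
  [-3,  1,  0]
  [ 0, -3,  0]
  [ 0,  0, -3]
(up to reordering of blocks).

Per-block formulas:
  For a 1×1 block at λ = -3: exp(t · [-3]) = [e^(-3t)].
  For a 2×2 Jordan block J_2(-3): exp(t · J_2(-3)) = e^(-3t)·(I + t·N), where N is the 2×2 nilpotent shift.

After assembling e^{tJ} and conjugating by P, we get:

e^{tM} =
  [t*exp(-3*t) + exp(-3*t), t*exp(-3*t), t*exp(-3*t)]
  [-2*t*exp(-3*t), -2*t*exp(-3*t) + exp(-3*t), -2*t*exp(-3*t)]
  [t*exp(-3*t), t*exp(-3*t), t*exp(-3*t) + exp(-3*t)]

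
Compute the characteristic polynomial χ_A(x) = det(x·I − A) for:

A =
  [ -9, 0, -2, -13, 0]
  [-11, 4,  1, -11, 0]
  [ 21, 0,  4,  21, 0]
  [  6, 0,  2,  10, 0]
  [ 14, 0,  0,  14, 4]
x^5 - 13*x^4 + 48*x^3 + 32*x^2 - 512*x + 768

Expanding det(x·I − A) (e.g. by cofactor expansion or by noting that A is similar to its Jordan form J, which has the same characteristic polynomial as A) gives
  χ_A(x) = x^5 - 13*x^4 + 48*x^3 + 32*x^2 - 512*x + 768
which factors as (x - 4)^4*(x + 3). The eigenvalues (with algebraic multiplicities) are λ = -3 with multiplicity 1, λ = 4 with multiplicity 4.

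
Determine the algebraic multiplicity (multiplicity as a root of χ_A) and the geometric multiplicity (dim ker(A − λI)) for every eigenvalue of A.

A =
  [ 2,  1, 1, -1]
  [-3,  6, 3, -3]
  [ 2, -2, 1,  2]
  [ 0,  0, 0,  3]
λ = 3: alg = 4, geom = 3

Step 1 — factor the characteristic polynomial to read off the algebraic multiplicities:
  χ_A(x) = (x - 3)^4

Step 2 — compute geometric multiplicities via the rank-nullity identity g(λ) = n − rank(A − λI):
  rank(A − (3)·I) = 1, so dim ker(A − (3)·I) = n − 1 = 3

Summary:
  λ = 3: algebraic multiplicity = 4, geometric multiplicity = 3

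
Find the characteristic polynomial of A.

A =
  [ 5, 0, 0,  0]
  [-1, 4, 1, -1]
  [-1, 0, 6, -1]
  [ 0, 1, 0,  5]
x^4 - 20*x^3 + 150*x^2 - 500*x + 625

Expanding det(x·I − A) (e.g. by cofactor expansion or by noting that A is similar to its Jordan form J, which has the same characteristic polynomial as A) gives
  χ_A(x) = x^4 - 20*x^3 + 150*x^2 - 500*x + 625
which factors as (x - 5)^4. The eigenvalues (with algebraic multiplicities) are λ = 5 with multiplicity 4.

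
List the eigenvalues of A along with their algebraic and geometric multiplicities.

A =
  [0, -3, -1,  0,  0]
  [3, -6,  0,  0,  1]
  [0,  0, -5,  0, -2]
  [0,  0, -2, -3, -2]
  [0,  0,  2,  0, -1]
λ = -3: alg = 5, geom = 3

Step 1 — factor the characteristic polynomial to read off the algebraic multiplicities:
  χ_A(x) = (x + 3)^5

Step 2 — compute geometric multiplicities via the rank-nullity identity g(λ) = n − rank(A − λI):
  rank(A − (-3)·I) = 2, so dim ker(A − (-3)·I) = n − 2 = 3

Summary:
  λ = -3: algebraic multiplicity = 5, geometric multiplicity = 3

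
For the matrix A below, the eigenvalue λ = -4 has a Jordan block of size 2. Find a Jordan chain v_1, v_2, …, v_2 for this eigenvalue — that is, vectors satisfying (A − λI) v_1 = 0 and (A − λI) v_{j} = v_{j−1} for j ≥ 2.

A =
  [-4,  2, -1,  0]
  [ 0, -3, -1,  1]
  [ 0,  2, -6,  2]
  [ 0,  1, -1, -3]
A Jordan chain for λ = -4 of length 2:
v_1 = (2, 1, 2, 1)ᵀ
v_2 = (0, 1, 0, 0)ᵀ

Let N = A − (-4)·I. We want v_2 with N^2 v_2 = 0 but N^1 v_2 ≠ 0; then v_{j-1} := N · v_j for j = 2, …, 2.

Pick v_2 = (0, 1, 0, 0)ᵀ.
Then v_1 = N · v_2 = (2, 1, 2, 1)ᵀ.

Sanity check: (A − (-4)·I) v_1 = (0, 0, 0, 0)ᵀ = 0. ✓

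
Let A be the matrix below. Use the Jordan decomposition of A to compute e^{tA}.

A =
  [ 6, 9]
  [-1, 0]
e^{tA} =
  [3*t*exp(3*t) + exp(3*t), 9*t*exp(3*t)]
  [-t*exp(3*t), -3*t*exp(3*t) + exp(3*t)]

Strategy: write A = P · J · P⁻¹ where J is a Jordan canonical form, so e^{tA} = P · e^{tJ} · P⁻¹, and e^{tJ} can be computed block-by-block.

A has Jordan form
J =
  [3, 1]
  [0, 3]
(up to reordering of blocks).

Per-block formulas:
  For a 2×2 Jordan block J_2(3): exp(t · J_2(3)) = e^(3t)·(I + t·N), where N is the 2×2 nilpotent shift.

After assembling e^{tJ} and conjugating by P, we get:

e^{tA} =
  [3*t*exp(3*t) + exp(3*t), 9*t*exp(3*t)]
  [-t*exp(3*t), -3*t*exp(3*t) + exp(3*t)]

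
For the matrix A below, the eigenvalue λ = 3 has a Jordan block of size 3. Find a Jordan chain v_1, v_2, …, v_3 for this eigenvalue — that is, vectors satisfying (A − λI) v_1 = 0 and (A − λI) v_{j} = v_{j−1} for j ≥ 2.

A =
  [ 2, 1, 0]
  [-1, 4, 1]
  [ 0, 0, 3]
A Jordan chain for λ = 3 of length 3:
v_1 = (1, 1, 0)ᵀ
v_2 = (0, 1, 0)ᵀ
v_3 = (0, 0, 1)ᵀ

Let N = A − (3)·I. We want v_3 with N^3 v_3 = 0 but N^2 v_3 ≠ 0; then v_{j-1} := N · v_j for j = 3, …, 2.

Pick v_3 = (0, 0, 1)ᵀ.
Then v_2 = N · v_3 = (0, 1, 0)ᵀ.
Then v_1 = N · v_2 = (1, 1, 0)ᵀ.

Sanity check: (A − (3)·I) v_1 = (0, 0, 0)ᵀ = 0. ✓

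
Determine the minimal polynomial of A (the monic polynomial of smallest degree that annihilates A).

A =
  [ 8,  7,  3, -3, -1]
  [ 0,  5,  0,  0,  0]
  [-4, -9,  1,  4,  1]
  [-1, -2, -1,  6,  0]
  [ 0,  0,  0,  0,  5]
x^2 - 10*x + 25

The characteristic polynomial is χ_A(x) = (x - 5)^5, so the eigenvalues are known. The minimal polynomial is
  m_A(x) = Π_λ (x − λ)^{k_λ}
where k_λ is the size of the *largest* Jordan block for λ (equivalently, the smallest k with (A − λI)^k v = 0 for every generalised eigenvector v of λ).

  λ = 5: largest Jordan block has size 2, contributing (x − 5)^2

So m_A(x) = (x - 5)^2 = x^2 - 10*x + 25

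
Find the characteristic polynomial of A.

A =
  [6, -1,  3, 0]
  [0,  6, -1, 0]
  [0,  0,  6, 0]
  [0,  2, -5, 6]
x^4 - 24*x^3 + 216*x^2 - 864*x + 1296

Expanding det(x·I − A) (e.g. by cofactor expansion or by noting that A is similar to its Jordan form J, which has the same characteristic polynomial as A) gives
  χ_A(x) = x^4 - 24*x^3 + 216*x^2 - 864*x + 1296
which factors as (x - 6)^4. The eigenvalues (with algebraic multiplicities) are λ = 6 with multiplicity 4.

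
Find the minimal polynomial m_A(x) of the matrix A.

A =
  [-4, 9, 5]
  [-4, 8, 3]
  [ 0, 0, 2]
x^3 - 6*x^2 + 12*x - 8

The characteristic polynomial is χ_A(x) = (x - 2)^3, so the eigenvalues are known. The minimal polynomial is
  m_A(x) = Π_λ (x − λ)^{k_λ}
where k_λ is the size of the *largest* Jordan block for λ (equivalently, the smallest k with (A − λI)^k v = 0 for every generalised eigenvector v of λ).

  λ = 2: largest Jordan block has size 3, contributing (x − 2)^3

So m_A(x) = (x - 2)^3 = x^3 - 6*x^2 + 12*x - 8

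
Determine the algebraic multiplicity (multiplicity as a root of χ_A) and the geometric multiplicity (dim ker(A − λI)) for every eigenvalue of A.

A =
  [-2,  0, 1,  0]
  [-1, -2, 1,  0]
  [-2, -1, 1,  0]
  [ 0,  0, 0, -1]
λ = -1: alg = 4, geom = 2

Step 1 — factor the characteristic polynomial to read off the algebraic multiplicities:
  χ_A(x) = (x + 1)^4

Step 2 — compute geometric multiplicities via the rank-nullity identity g(λ) = n − rank(A − λI):
  rank(A − (-1)·I) = 2, so dim ker(A − (-1)·I) = n − 2 = 2

Summary:
  λ = -1: algebraic multiplicity = 4, geometric multiplicity = 2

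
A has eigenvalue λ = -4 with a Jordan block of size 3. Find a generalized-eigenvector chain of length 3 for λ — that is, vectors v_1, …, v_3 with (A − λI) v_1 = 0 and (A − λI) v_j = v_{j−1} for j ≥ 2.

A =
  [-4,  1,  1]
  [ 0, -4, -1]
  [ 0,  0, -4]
A Jordan chain for λ = -4 of length 3:
v_1 = (-1, 0, 0)ᵀ
v_2 = (1, -1, 0)ᵀ
v_3 = (0, 0, 1)ᵀ

Let N = A − (-4)·I. We want v_3 with N^3 v_3 = 0 but N^2 v_3 ≠ 0; then v_{j-1} := N · v_j for j = 3, …, 2.

Pick v_3 = (0, 0, 1)ᵀ.
Then v_2 = N · v_3 = (1, -1, 0)ᵀ.
Then v_1 = N · v_2 = (-1, 0, 0)ᵀ.

Sanity check: (A − (-4)·I) v_1 = (0, 0, 0)ᵀ = 0. ✓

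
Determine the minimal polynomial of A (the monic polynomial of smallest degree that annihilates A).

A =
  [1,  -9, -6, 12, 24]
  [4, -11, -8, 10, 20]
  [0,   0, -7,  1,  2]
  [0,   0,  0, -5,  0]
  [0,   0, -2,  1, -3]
x^2 + 10*x + 25

The characteristic polynomial is χ_A(x) = (x + 5)^5, so the eigenvalues are known. The minimal polynomial is
  m_A(x) = Π_λ (x − λ)^{k_λ}
where k_λ is the size of the *largest* Jordan block for λ (equivalently, the smallest k with (A − λI)^k v = 0 for every generalised eigenvector v of λ).

  λ = -5: largest Jordan block has size 2, contributing (x + 5)^2

So m_A(x) = (x + 5)^2 = x^2 + 10*x + 25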